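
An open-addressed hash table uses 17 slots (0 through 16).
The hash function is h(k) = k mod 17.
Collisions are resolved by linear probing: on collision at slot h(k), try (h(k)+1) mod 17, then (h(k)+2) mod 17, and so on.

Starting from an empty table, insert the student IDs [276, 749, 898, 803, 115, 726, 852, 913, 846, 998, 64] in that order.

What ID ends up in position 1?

276: h=4 → slot 4
749: h=1 → slot 1
898: h=14 → slot 14
803: h=4, probe 4,5 → slot 5
115: h=13 → slot 13
726: h=12 → slot 12
852: h=2 → slot 2
913: h=12, probe 12,13,14,15 → slot 15
846: h=13, probe 13,14,15,16 → slot 16
998: h=12, probe 12,13,14,15,16,0 → slot 0
64: h=13, probe 13,14,15,16,0,1,2,3 → slot 3
Table: [998, 749, 852, 64, 276, 803, _, _, _, _, _, _, 726, 115, 898, 913, 846]

749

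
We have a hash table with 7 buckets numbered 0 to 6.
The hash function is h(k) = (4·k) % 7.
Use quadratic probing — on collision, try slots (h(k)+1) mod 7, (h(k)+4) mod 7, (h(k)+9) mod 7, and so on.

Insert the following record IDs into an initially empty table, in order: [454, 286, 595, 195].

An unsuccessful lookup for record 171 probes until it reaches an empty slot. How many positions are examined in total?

2

454 hashes to 3; slot 3 is free → place at 3.
286 hashes to 3; 3 taken → place at 4.
595 hashes to 0; slot 0 is free → place at 0.
195 hashes to 3; 3,4,0 taken → place at 5.
Table: [595, ., ., 454, 286, 195, .]
Lookup 171: h=5, probe 5,6 → slot 6 empty, not found.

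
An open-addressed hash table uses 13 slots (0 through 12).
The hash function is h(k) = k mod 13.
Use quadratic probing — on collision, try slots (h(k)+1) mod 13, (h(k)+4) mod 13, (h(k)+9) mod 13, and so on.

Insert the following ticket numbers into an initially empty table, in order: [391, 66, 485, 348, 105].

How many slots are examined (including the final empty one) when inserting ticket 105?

391: h=1 → slot 1
66: h=1, probe 1,2 → slot 2
485: h=4 → slot 4
348: h=10 → slot 10
105: h=1, probe 1,2,5 → slot 5
Table: [—, 391, 66, —, 485, 105, —, —, —, —, 348, —, —]

3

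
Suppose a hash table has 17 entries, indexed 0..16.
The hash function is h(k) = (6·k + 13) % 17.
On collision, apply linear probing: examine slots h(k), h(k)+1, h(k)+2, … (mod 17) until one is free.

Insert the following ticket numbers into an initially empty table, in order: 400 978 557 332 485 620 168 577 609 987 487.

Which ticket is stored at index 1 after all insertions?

400: h=16 => slot 16
978: h=16, probe 16,0 => slot 0
557: h=6 => slot 6
332: h=16, probe 16,0,1 => slot 1
485: h=16, probe 16,0,1,2 => slot 2
620: h=10 => slot 10
168: h=1, probe 1,2,3 => slot 3
577: h=7 => slot 7
609: h=12 => slot 12
987: h=2, probe 2,3,4 => slot 4
487: h=11 => slot 11
Table: [978, 332, 485, 168, 987, _, 557, 577, _, _, 620, 487, 609, _, _, _, 400]

332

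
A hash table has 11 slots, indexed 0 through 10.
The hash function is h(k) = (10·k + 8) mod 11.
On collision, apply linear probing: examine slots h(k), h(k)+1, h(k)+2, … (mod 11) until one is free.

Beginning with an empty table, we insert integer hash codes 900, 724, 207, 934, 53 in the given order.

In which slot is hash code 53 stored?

2

900 hashes to 10; slot 10 is free -> place at 10.
724 hashes to 10; 10 taken -> place at 0.
207 hashes to 10; 10,0 taken -> place at 1.
934 hashes to 9; slot 9 is free -> place at 9.
53 hashes to 10; 10,0,1 taken -> place at 2.
Table: [724, 207, 53, ., ., ., ., ., ., 934, 900]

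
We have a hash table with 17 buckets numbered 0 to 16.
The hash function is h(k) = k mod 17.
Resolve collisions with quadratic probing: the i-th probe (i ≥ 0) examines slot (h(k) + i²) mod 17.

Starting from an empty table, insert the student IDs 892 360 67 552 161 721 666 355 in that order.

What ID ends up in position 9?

892: h=8 → slot 8
360: h=3 → slot 3
67: h=16 → slot 16
552: h=8, probe 8,9 → slot 9
161: h=8, probe 8,9,12 → slot 12
721: h=7 → slot 7
666: h=3, probe 3,4 → slot 4
355: h=15 → slot 15
Table: [_, _, _, 360, 666, _, _, 721, 892, 552, _, _, 161, _, _, 355, 67]

552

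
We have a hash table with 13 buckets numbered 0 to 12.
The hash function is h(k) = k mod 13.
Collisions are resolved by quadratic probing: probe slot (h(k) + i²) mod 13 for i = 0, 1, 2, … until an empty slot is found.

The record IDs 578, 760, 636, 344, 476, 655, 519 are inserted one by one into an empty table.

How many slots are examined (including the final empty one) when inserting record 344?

3

578: h=6 → slot 6
760: h=6, probe 6,7 → slot 7
636: h=12 → slot 12
344: h=6, probe 6,7,10 → slot 10
476: h=8 → slot 8
655: h=5 → slot 5
519: h=12, probe 12,0 → slot 0
Table: [519, ∅, ∅, ∅, ∅, 655, 578, 760, 476, ∅, 344, ∅, 636]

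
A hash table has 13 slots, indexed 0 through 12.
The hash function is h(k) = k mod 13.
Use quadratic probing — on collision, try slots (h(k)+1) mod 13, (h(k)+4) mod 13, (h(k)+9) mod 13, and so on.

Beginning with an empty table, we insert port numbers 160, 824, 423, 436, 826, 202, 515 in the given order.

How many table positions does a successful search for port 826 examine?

Insert 160: h=4, slot 4 empty -> index 4.
Insert 824: h=5, slot 5 empty -> index 5.
Insert 423: h=7, slot 7 empty -> index 7.
Insert 436: h=7, slot 7 occupied -> index 8.
Insert 826: h=7, slots 7,8 occupied -> index 11.
Insert 202: h=7, slots 7,8,11 occupied -> index 3.
Insert 515: h=8, slot 8 occupied -> index 9.
Table: [∅, ∅, ∅, 202, 160, 824, ∅, 423, 436, 515, ∅, 826, ∅]
Lookup 826: h=7, probe 7,8,11 → found at 11.

3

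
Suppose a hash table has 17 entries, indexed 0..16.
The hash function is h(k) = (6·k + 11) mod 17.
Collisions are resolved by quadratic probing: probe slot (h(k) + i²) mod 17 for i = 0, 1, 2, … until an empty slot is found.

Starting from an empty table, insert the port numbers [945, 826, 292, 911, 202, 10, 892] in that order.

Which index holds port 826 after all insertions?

945: h=3 => slot 3
826: h=3, probe 3,4 => slot 4
292: h=12 => slot 12
911: h=3, probe 3,4,7 => slot 7
202: h=16 => slot 16
10: h=3, probe 3,4,7,12,2 => slot 2
892: h=8 => slot 8
Table: [-, -, 10, 945, 826, -, -, 911, 892, -, -, -, 292, -, -, -, 202]

4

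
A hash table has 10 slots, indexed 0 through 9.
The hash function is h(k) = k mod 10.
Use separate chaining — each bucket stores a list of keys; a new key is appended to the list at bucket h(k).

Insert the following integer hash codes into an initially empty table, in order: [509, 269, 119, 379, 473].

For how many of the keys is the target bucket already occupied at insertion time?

3

Insert 509: h=9, bucket 9 empty → new chain.
Insert 269: h=9, bucket 9 nonempty → append to chain.
Insert 119: h=9, bucket 9 nonempty → append to chain.
Insert 379: h=9, bucket 9 nonempty → append to chain.
Insert 473: h=3, bucket 3 empty → new chain.
Final buckets:
0: —
1: —
2: —
3: 473
4: —
5: —
6: —
7: —
8: —
9: 509 -> 269 -> 119 -> 379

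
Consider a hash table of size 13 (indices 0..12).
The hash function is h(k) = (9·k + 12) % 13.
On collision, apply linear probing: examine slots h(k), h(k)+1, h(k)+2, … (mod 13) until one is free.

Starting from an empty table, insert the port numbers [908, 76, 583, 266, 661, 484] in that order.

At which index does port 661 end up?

10

908 hashes to 7; slot 7 is free -> place at 7.
76 hashes to 7; 7 taken -> place at 8.
583 hashes to 7; 7,8 taken -> place at 9.
266 hashes to 1; slot 1 is free -> place at 1.
661 hashes to 7; 7,8,9 taken -> place at 10.
484 hashes to 0; slot 0 is free -> place at 0.
Table: [484, 266, ., ., ., ., ., 908, 76, 583, 661, ., .]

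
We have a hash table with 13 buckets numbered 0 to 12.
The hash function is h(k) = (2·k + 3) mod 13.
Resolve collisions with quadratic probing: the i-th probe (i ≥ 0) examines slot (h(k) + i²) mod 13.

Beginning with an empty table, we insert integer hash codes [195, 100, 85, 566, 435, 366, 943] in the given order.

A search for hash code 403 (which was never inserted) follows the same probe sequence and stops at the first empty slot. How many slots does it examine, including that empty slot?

4

195 hashes to 3; slot 3 is free -> place at 3.
100 hashes to 8; slot 8 is free -> place at 8.
85 hashes to 4; slot 4 is free -> place at 4.
566 hashes to 4; 4 taken -> place at 5.
435 hashes to 2; slot 2 is free -> place at 2.
366 hashes to 7; slot 7 is free -> place at 7.
943 hashes to 4; 4,5,8 taken -> place at 0.
Table: [943, -, 435, 195, 85, 566, -, 366, 100, -, -, -, -]
Lookup 403: h=3, probe 3,4,7,12 → slot 12 empty, not found.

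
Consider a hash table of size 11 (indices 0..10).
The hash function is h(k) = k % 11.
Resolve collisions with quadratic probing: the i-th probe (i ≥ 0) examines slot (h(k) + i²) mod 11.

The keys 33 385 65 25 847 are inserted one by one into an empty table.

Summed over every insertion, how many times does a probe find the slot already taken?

33: h=0 → slot 0
385: h=0, probe 0,1 → slot 1
65: h=10 → slot 10
25: h=3 → slot 3
847: h=0, probe 0,1,4 → slot 4
Table: [33, 385, —, 25, 847, —, —, —, —, —, 65]

3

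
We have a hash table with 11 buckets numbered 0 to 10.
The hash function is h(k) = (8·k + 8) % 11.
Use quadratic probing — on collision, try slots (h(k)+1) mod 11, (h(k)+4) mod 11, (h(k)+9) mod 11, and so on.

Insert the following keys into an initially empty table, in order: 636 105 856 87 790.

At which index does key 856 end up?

4

636 hashes to 3; slot 3 is free -> place at 3.
105 hashes to 1; slot 1 is free -> place at 1.
856 hashes to 3; 3 taken -> place at 4.
87 hashes to 0; slot 0 is free -> place at 0.
790 hashes to 3; 3,4 taken -> place at 7.
Table: [87, 105, ., 636, 856, ., ., 790, ., ., .]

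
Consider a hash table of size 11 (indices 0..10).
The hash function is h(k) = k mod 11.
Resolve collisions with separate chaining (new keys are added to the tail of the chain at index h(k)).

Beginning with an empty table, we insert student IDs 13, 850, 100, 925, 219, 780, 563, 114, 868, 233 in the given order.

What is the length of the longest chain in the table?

3

Insert 13: h=2, bucket 2 empty → new chain.
Insert 850: h=3, bucket 3 empty → new chain.
Insert 100: h=1, bucket 1 empty → new chain.
Insert 925: h=1, bucket 1 nonempty → append to chain.
Insert 219: h=10, bucket 10 empty → new chain.
Insert 780: h=10, bucket 10 nonempty → append to chain.
Insert 563: h=2, bucket 2 nonempty → append to chain.
Insert 114: h=4, bucket 4 empty → new chain.
Insert 868: h=10, bucket 10 nonempty → append to chain.
Insert 233: h=2, bucket 2 nonempty → append to chain.
Final buckets:
0: _
1: 100 -> 925
2: 13 -> 563 -> 233
3: 850
4: 114
5: _
6: _
7: _
8: _
9: _
10: 219 -> 780 -> 868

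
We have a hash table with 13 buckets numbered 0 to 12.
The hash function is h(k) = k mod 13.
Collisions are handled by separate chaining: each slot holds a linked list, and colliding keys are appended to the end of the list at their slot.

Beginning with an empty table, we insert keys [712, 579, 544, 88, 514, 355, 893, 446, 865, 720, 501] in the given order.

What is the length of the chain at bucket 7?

Insert 712: h=10, bucket 10 empty → new chain.
Insert 579: h=7, bucket 7 empty → new chain.
Insert 544: h=11, bucket 11 empty → new chain.
Insert 88: h=10, bucket 10 nonempty → append to chain.
Insert 514: h=7, bucket 7 nonempty → append to chain.
Insert 355: h=4, bucket 4 empty → new chain.
Insert 893: h=9, bucket 9 empty → new chain.
Insert 446: h=4, bucket 4 nonempty → append to chain.
Insert 865: h=7, bucket 7 nonempty → append to chain.
Insert 720: h=5, bucket 5 empty → new chain.
Insert 501: h=7, bucket 7 nonempty → append to chain.
Final buckets:
0: .
1: .
2: .
3: .
4: 355 -> 446
5: 720
6: .
7: 579 -> 514 -> 865 -> 501
8: .
9: 893
10: 712 -> 88
11: 544
12: .

4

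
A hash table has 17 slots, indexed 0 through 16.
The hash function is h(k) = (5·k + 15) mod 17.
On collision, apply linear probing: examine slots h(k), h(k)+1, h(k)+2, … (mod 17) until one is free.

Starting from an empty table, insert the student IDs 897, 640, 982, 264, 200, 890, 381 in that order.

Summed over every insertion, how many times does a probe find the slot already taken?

897: h=12 => slot 12
640: h=2 => slot 2
982: h=12, probe 12,13 => slot 13
264: h=9 => slot 9
200: h=12, probe 12,13,14 => slot 14
890: h=11 => slot 11
381: h=16 => slot 16
Table: [∅, ∅, 640, ∅, ∅, ∅, ∅, ∅, ∅, 264, ∅, 890, 897, 982, 200, ∅, 381]

3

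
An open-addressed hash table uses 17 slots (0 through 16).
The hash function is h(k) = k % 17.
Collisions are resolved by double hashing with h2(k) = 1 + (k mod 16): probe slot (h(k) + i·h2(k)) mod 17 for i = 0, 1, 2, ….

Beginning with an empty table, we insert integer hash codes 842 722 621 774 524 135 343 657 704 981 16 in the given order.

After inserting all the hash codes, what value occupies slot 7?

135

842: h=9 -> slot 9
722: h=8 -> slot 8
621: h=9, h2=14, probe 9,6 -> slot 6
774: h=9, h2=7, probe 9,16 -> slot 16
524: h=14 -> slot 14
135: h=16, h2=8, probe 16,7 -> slot 7
343: h=3 -> slot 3
657: h=11 -> slot 11
704: h=7, h2=1, probe 7,8,9,10 -> slot 10
981: h=12 -> slot 12
16: h=16, h2=1, probe 16,0 -> slot 0
Table: [16, —, —, 343, —, —, 621, 135, 722, 842, 704, 657, 981, —, 524, —, 774]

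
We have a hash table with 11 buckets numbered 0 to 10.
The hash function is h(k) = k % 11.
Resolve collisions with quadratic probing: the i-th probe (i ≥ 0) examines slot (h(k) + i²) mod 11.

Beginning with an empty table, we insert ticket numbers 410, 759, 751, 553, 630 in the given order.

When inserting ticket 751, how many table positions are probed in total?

410 hashes to 3; slot 3 is free -> place at 3.
759 hashes to 0; slot 0 is free -> place at 0.
751 hashes to 3; 3 taken -> place at 4.
553 hashes to 3; 3,4 taken -> place at 7.
630 hashes to 3; 3,4,7 taken -> place at 1.
Table: [759, 630, ., 410, 751, ., ., 553, ., ., .]

2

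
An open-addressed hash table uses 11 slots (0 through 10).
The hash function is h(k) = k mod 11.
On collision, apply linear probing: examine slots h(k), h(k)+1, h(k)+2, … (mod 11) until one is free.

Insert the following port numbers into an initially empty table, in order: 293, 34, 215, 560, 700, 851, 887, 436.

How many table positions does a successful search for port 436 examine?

5

293: h=7 => slot 7
34: h=1 => slot 1
215: h=6 => slot 6
560: h=10 => slot 10
700: h=7, probe 7,8 => slot 8
851: h=4 => slot 4
887: h=7, probe 7,8,9 => slot 9
436: h=7, probe 7,8,9,10,0 => slot 0
Table: [436, 34, _, _, 851, _, 215, 293, 700, 887, 560]
Lookup 436: h=7, probe 7,8,9,10,0 → found at 0.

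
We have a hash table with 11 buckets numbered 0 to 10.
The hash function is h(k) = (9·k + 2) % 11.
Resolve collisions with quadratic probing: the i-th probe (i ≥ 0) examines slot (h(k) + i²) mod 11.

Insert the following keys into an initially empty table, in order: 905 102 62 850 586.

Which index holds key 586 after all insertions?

905: h=7 -> slot 7
102: h=7, probe 7,8 -> slot 8
62: h=10 -> slot 10
850: h=7, probe 7,8,0 -> slot 0
586: h=7, probe 7,8,0,5 -> slot 5
Table: [850, ., ., ., ., 586, ., 905, 102, ., 62]

5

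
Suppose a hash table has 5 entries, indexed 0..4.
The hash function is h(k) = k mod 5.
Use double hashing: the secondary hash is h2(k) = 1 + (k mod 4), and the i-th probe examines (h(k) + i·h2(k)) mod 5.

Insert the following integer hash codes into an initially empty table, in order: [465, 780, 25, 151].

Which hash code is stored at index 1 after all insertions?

780

465 hashes to 0; slot 0 is free -> place at 0.
780 hashes to 0, h2=1; 0 taken -> place at 1.
25 hashes to 0, h2=2; 0 taken -> place at 2.
151 hashes to 1, h2=4; 1,0 taken -> place at 4.
Table: [465, 780, 25, —, 151]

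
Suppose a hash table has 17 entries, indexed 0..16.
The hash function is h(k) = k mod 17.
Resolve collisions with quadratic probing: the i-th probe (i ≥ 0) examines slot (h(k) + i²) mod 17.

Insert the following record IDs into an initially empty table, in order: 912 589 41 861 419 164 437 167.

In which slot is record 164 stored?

912: h=11 => slot 11
589: h=11, probe 11,12 => slot 12
41: h=7 => slot 7
861: h=11, probe 11,12,15 => slot 15
419: h=11, probe 11,12,15,3 => slot 3
164: h=11, probe 11,12,15,3,10 => slot 10
437: h=12, probe 12,13 => slot 13
167: h=14 => slot 14
Table: [-, -, -, 419, -, -, -, 41, -, -, 164, 912, 589, 437, 167, 861, -]

10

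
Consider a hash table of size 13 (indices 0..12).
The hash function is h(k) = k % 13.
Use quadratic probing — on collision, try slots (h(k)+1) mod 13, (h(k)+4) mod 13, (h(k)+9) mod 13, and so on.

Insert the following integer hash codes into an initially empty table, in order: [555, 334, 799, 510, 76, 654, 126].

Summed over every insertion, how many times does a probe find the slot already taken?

555: h=9 → slot 9
334: h=9, probe 9,10 → slot 10
799: h=6 → slot 6
510: h=3 → slot 3
76: h=11 → slot 11
654: h=4 → slot 4
126: h=9, probe 9,10,0 → slot 0
Table: [126, ∅, ∅, 510, 654, ∅, 799, ∅, ∅, 555, 334, 76, ∅]

3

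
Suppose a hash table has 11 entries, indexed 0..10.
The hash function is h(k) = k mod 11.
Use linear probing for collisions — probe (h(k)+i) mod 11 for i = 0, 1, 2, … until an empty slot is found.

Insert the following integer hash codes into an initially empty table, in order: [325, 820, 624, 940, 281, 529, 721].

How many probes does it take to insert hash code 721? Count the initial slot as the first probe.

325 hashes to 6; slot 6 is free => place at 6.
820 hashes to 6; 6 taken => place at 7.
624 hashes to 8; slot 8 is free => place at 8.
940 hashes to 5; slot 5 is free => place at 5.
281 hashes to 6; 6,7,8 taken => place at 9.
529 hashes to 1; slot 1 is free => place at 1.
721 hashes to 6; 6,7,8,9 taken => place at 10.
Table: [_, 529, _, _, _, 940, 325, 820, 624, 281, 721]

5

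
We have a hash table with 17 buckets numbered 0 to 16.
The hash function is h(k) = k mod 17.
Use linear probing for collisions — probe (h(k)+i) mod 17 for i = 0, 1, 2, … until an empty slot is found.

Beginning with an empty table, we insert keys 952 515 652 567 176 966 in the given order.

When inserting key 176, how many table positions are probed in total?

3

Insert 952: h=0, slot 0 empty -> index 0.
Insert 515: h=5, slot 5 empty -> index 5.
Insert 652: h=6, slot 6 empty -> index 6.
Insert 567: h=6, slot 6 occupied -> index 7.
Insert 176: h=6, slots 6,7 occupied -> index 8.
Insert 966: h=14, slot 14 empty -> index 14.
Table: [952, -, -, -, -, 515, 652, 567, 176, -, -, -, -, -, 966, -, -]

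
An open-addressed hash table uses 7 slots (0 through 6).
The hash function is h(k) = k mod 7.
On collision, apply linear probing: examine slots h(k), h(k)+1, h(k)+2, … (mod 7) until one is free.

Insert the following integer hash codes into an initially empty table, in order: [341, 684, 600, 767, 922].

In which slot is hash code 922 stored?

341 hashes to 5; slot 5 is free → place at 5.
684 hashes to 5; 5 taken → place at 6.
600 hashes to 5; 5,6 taken → place at 0.
767 hashes to 4; slot 4 is free → place at 4.
922 hashes to 5; 5,6,0 taken → place at 1.
Table: [600, 922, -, -, 767, 341, 684]

1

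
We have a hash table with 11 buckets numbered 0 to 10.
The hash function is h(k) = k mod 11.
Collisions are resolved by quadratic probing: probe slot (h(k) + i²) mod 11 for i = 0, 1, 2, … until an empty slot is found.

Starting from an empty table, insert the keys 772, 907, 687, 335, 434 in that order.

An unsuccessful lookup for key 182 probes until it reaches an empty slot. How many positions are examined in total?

Insert 772: h=2, slot 2 empty -> index 2.
Insert 907: h=5, slot 5 empty -> index 5.
Insert 687: h=5, slot 5 occupied -> index 6.
Insert 335: h=5, slots 5,6 occupied -> index 9.
Insert 434: h=5, slots 5,6,9 occupied -> index 3.
Table: [—, —, 772, 434, —, 907, 687, —, —, 335, —]
Lookup 182: h=6, probe 6,7 → slot 7 empty, not found.

2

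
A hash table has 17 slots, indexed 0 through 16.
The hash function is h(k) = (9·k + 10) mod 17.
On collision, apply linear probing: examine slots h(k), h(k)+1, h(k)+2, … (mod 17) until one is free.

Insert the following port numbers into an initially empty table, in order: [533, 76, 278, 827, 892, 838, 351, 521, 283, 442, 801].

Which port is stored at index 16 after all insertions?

892

533 hashes to 13; slot 13 is free → place at 13.
76 hashes to 14; slot 14 is free → place at 14.
278 hashes to 13; 13,14 taken → place at 15.
827 hashes to 7; slot 7 is free → place at 7.
892 hashes to 14; 14,15 taken → place at 16.
838 hashes to 4; slot 4 is free → place at 4.
351 hashes to 7; 7 taken → place at 8.
521 hashes to 7; 7,8 taken → place at 9.
283 hashes to 7; 7,8,9 taken → place at 10.
442 hashes to 10; 10 taken → place at 11.
801 hashes to 11; 11 taken → place at 12.
Table: [., ., ., ., 838, ., ., 827, 351, 521, 283, 442, 801, 533, 76, 278, 892]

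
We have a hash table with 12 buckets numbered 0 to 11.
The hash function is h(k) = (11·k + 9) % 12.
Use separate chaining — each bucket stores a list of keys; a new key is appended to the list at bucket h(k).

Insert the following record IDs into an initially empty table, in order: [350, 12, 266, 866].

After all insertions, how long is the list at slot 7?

350 → bucket 7
12 → bucket 9
266 → bucket 7 (collision)
866 → bucket 7 (collision)
Final buckets:
0: —
1: —
2: —
3: —
4: —
5: —
6: —
7: 350 -> 266 -> 866
8: —
9: 12
10: —
11: —

3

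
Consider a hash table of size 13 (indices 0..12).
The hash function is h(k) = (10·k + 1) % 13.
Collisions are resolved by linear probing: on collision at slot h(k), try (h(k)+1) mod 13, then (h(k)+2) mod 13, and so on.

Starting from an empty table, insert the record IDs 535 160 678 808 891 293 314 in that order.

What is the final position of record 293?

7

535: h=8 => slot 8
160: h=2 => slot 2
678: h=8, probe 8,9 => slot 9
808: h=8, probe 8,9,10 => slot 10
891: h=6 => slot 6
293: h=6, probe 6,7 => slot 7
314: h=8, probe 8,9,10,11 => slot 11
Table: [_, _, 160, _, _, _, 891, 293, 535, 678, 808, 314, _]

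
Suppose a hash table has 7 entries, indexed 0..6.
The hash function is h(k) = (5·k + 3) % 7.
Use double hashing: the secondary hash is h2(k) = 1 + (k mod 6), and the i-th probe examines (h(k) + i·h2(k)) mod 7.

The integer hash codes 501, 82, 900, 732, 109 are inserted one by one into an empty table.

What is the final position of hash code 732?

4

501 hashes to 2; slot 2 is free → place at 2.
82 hashes to 0; slot 0 is free → place at 0.
900 hashes to 2, h2=1; 2 taken → place at 3.
732 hashes to 2, h2=1; 2,3 taken → place at 4.
109 hashes to 2, h2=2; 2,4 taken → place at 6.
Table: [82, ., 501, 900, 732, ., 109]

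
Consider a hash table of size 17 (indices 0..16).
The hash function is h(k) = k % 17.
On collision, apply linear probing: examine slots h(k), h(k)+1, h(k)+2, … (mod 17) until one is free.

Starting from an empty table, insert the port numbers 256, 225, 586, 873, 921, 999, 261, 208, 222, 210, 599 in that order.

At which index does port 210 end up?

256: h=1 -> slot 1
225: h=4 -> slot 4
586: h=8 -> slot 8
873: h=6 -> slot 6
921: h=3 -> slot 3
999: h=13 -> slot 13
261: h=6, probe 6,7 -> slot 7
208: h=4, probe 4,5 -> slot 5
222: h=1, probe 1,2 -> slot 2
210: h=6, probe 6,7,8,9 -> slot 9
599: h=4, probe 4,5,6,7,8,9,10 -> slot 10
Table: [., 256, 222, 921, 225, 208, 873, 261, 586, 210, 599, ., ., 999, ., ., .]

9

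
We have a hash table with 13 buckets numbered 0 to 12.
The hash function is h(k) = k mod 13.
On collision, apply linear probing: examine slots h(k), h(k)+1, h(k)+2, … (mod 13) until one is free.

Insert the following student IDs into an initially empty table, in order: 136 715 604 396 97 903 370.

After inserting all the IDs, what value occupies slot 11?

370

Insert 136: h=6, slot 6 empty => index 6.
Insert 715: h=0, slot 0 empty => index 0.
Insert 604: h=6, slot 6 occupied => index 7.
Insert 396: h=6, slots 6,7 occupied => index 8.
Insert 97: h=6, slots 6,7,8 occupied => index 9.
Insert 903: h=6, slots 6,7,8,9 occupied => index 10.
Insert 370: h=6, slots 6,7,8,9,10 occupied => index 11.
Table: [715, ., ., ., ., ., 136, 604, 396, 97, 903, 370, .]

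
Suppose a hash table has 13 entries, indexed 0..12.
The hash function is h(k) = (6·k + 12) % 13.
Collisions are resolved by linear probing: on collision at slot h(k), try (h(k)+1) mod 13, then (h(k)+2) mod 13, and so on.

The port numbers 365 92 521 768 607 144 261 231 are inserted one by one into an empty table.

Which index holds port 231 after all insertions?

11

Insert 365: h=5, slot 5 empty => index 5.
Insert 92: h=5, slot 5 occupied => index 6.
Insert 521: h=5, slots 5,6 occupied => index 7.
Insert 768: h=5, slots 5,6,7 occupied => index 8.
Insert 607: h=1, slot 1 empty => index 1.
Insert 144: h=5, slots 5,6,7,8 occupied => index 9.
Insert 261: h=5, slots 5,6,7,8,9 occupied => index 10.
Insert 231: h=7, slots 7,8,9,10 occupied => index 11.
Table: [∅, 607, ∅, ∅, ∅, 365, 92, 521, 768, 144, 261, 231, ∅]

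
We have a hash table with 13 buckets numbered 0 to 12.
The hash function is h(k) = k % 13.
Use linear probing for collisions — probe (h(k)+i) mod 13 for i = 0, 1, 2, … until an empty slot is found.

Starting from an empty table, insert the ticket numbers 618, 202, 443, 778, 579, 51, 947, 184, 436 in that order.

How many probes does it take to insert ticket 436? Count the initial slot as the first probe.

4

Insert 618: h=7, slot 7 empty -> index 7.
Insert 202: h=7, slot 7 occupied -> index 8.
Insert 443: h=1, slot 1 empty -> index 1.
Insert 778: h=11, slot 11 empty -> index 11.
Insert 579: h=7, slots 7,8 occupied -> index 9.
Insert 51: h=12, slot 12 empty -> index 12.
Insert 947: h=11, slots 11,12 occupied -> index 0.
Insert 184: h=2, slot 2 empty -> index 2.
Insert 436: h=7, slots 7,8,9 occupied -> index 10.
Table: [947, 443, 184, ∅, ∅, ∅, ∅, 618, 202, 579, 436, 778, 51]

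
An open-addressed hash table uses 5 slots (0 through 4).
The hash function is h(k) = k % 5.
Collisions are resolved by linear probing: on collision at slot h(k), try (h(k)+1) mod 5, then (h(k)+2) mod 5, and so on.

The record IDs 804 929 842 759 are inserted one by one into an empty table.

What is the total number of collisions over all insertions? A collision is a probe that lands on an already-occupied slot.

804: h=4 -> slot 4
929: h=4, probe 4,0 -> slot 0
842: h=2 -> slot 2
759: h=4, probe 4,0,1 -> slot 1
Table: [929, 759, 842, ∅, 804]

3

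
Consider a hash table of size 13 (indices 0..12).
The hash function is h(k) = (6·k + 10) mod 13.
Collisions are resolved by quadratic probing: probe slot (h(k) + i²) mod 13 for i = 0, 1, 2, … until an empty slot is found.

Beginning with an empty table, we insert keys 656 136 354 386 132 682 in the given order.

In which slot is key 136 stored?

8

656: h=7 → slot 7
136: h=7, probe 7,8 → slot 8
354: h=2 → slot 2
386: h=12 → slot 12
132: h=9 → slot 9
682: h=7, probe 7,8,11 → slot 11
Table: [., ., 354, ., ., ., ., 656, 136, 132, ., 682, 386]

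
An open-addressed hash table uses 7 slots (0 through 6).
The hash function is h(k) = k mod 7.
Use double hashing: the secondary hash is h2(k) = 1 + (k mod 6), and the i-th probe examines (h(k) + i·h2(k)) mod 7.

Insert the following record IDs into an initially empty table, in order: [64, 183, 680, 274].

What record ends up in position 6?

64: h=1 -> slot 1
183: h=1, h2=4, probe 1,5 -> slot 5
680: h=1, h2=3, probe 1,4 -> slot 4
274: h=1, h2=5, probe 1,6 -> slot 6
Table: [_, 64, _, _, 680, 183, 274]

274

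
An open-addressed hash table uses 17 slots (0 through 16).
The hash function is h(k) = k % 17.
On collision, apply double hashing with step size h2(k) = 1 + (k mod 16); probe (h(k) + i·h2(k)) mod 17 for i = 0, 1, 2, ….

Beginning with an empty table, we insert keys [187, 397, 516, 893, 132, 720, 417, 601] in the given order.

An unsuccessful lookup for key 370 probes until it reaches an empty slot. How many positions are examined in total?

Insert 187: h=0, slot 0 empty => index 0.
Insert 397: h=6, slot 6 empty => index 6.
Insert 516: h=6, h2=5, slot 6 occupied => index 11.
Insert 893: h=9, slot 9 empty => index 9.
Insert 132: h=13, slot 13 empty => index 13.
Insert 720: h=6, h2=1, slot 6 occupied => index 7.
Insert 417: h=9, h2=2, slots 9,11,13 occupied => index 15.
Insert 601: h=6, h2=10, slot 6 occupied => index 16.
Table: [187, _, _, _, _, _, 397, 720, _, 893, _, 516, _, 132, _, 417, 601]
Lookup 370: h=13, h2=3, probe 13,16,2 → slot 2 empty, not found.

3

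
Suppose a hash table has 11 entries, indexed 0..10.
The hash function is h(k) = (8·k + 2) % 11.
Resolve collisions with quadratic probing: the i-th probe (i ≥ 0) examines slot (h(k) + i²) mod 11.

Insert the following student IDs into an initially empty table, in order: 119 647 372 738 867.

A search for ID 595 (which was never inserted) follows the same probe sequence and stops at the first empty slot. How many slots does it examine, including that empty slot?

2

119: h=8 -> slot 8
647: h=8, probe 8,9 -> slot 9
372: h=8, probe 8,9,1 -> slot 1
738: h=10 -> slot 10
867: h=8, probe 8,9,1,6 -> slot 6
Table: [_, 372, _, _, _, _, 867, _, 119, 647, 738]
Lookup 595: h=10, probe 10,0 → slot 0 empty, not found.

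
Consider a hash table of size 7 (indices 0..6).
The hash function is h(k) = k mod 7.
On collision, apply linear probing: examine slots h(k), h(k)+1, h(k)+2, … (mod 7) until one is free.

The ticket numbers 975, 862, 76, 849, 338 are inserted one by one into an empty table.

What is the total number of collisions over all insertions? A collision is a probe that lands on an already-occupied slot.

3

975: h=2 -> slot 2
862: h=1 -> slot 1
76: h=6 -> slot 6
849: h=2, probe 2,3 -> slot 3
338: h=2, probe 2,3,4 -> slot 4
Table: [—, 862, 975, 849, 338, —, 76]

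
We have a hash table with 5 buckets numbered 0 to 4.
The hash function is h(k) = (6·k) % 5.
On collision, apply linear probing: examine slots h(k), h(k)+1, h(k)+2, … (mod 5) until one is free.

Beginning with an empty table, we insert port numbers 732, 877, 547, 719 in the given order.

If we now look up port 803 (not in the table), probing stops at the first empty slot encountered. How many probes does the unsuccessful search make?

4

Insert 732: h=2, slot 2 empty => index 2.
Insert 877: h=2, slot 2 occupied => index 3.
Insert 547: h=2, slots 2,3 occupied => index 4.
Insert 719: h=4, slot 4 occupied => index 0.
Table: [719, _, 732, 877, 547]
Lookup 803: h=3, probe 3,4,0,1 → slot 1 empty, not found.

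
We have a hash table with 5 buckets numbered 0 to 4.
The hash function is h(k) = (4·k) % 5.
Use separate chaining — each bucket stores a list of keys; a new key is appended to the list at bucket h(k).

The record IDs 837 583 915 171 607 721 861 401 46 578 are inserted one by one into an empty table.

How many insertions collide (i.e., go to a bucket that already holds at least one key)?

6

Insert 837: h=3, bucket 3 empty -> new chain.
Insert 583: h=2, bucket 2 empty -> new chain.
Insert 915: h=0, bucket 0 empty -> new chain.
Insert 171: h=4, bucket 4 empty -> new chain.
Insert 607: h=3, bucket 3 nonempty -> append to chain.
Insert 721: h=4, bucket 4 nonempty -> append to chain.
Insert 861: h=4, bucket 4 nonempty -> append to chain.
Insert 401: h=4, bucket 4 nonempty -> append to chain.
Insert 46: h=4, bucket 4 nonempty -> append to chain.
Insert 578: h=2, bucket 2 nonempty -> append to chain.
Final buckets:
0: 915
1: _
2: 583 -> 578
3: 837 -> 607
4: 171 -> 721 -> 861 -> 401 -> 46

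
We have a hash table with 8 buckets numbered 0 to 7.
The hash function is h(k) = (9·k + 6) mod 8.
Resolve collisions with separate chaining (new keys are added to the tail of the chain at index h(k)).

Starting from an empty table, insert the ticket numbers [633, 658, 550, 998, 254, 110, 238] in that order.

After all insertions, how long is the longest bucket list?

Insert 633: h=7, bucket 7 empty -> new chain.
Insert 658: h=0, bucket 0 empty -> new chain.
Insert 550: h=4, bucket 4 empty -> new chain.
Insert 998: h=4, bucket 4 nonempty -> append to chain.
Insert 254: h=4, bucket 4 nonempty -> append to chain.
Insert 110: h=4, bucket 4 nonempty -> append to chain.
Insert 238: h=4, bucket 4 nonempty -> append to chain.
Final buckets:
0: 658
1: ∅
2: ∅
3: ∅
4: 550 -> 998 -> 254 -> 110 -> 238
5: ∅
6: ∅
7: 633

5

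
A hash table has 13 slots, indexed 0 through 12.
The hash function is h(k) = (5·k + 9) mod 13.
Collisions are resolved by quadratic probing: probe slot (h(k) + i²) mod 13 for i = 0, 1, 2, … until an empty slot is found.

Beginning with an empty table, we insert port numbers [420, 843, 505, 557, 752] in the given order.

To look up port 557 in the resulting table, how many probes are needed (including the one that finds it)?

420 hashes to 3; slot 3 is free => place at 3.
843 hashes to 12; slot 12 is free => place at 12.
505 hashes to 12; 12 taken => place at 0.
557 hashes to 12; 12,0,3 taken => place at 8.
752 hashes to 12; 12,0,3,8 taken => place at 2.
Table: [505, _, 752, 420, _, _, _, _, 557, _, _, _, 843]
Lookup 557: h=12, probe 12,0,3,8 → found at 8.

4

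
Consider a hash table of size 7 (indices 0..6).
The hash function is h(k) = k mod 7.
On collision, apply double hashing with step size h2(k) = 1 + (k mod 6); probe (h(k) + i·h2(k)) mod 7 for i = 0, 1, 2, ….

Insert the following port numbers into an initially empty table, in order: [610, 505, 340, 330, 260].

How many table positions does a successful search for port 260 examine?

3

610: h=1 → slot 1
505: h=1, h2=2, probe 1,3 → slot 3
340: h=4 → slot 4
330: h=1, h2=1, probe 1,2 → slot 2
260: h=1, h2=3, probe 1,4,0 → slot 0
Table: [260, 610, 330, 505, 340, —, —]
Lookup 260: h=1, h2=3, probe 1,4,0 → found at 0.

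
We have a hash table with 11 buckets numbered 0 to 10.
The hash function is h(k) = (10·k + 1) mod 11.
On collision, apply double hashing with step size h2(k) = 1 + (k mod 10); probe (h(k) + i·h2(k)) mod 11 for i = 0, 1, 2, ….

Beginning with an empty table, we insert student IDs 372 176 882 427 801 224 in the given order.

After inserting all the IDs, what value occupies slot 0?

427

372 hashes to 3; slot 3 is free → place at 3.
176 hashes to 1; slot 1 is free → place at 1.
882 hashes to 10; slot 10 is free → place at 10.
427 hashes to 3, h2=8; 3 taken → place at 0.
801 hashes to 3, h2=2; 3 taken → place at 5.
224 hashes to 8; slot 8 is free → place at 8.
Table: [427, 176, _, 372, _, 801, _, _, 224, _, 882]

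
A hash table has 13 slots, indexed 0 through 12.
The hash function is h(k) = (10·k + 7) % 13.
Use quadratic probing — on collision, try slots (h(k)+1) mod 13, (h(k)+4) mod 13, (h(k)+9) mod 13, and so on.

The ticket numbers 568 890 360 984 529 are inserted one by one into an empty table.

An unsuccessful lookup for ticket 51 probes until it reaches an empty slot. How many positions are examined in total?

2

568 hashes to 6; slot 6 is free → place at 6.
890 hashes to 2; slot 2 is free → place at 2.
360 hashes to 6; 6 taken → place at 7.
984 hashes to 6; 6,7 taken → place at 10.
529 hashes to 6; 6,7,10,2 taken → place at 9.
Table: [—, —, 890, —, —, —, 568, 360, —, 529, 984, —, —]
Lookup 51: h=10, probe 10,11 → slot 11 empty, not found.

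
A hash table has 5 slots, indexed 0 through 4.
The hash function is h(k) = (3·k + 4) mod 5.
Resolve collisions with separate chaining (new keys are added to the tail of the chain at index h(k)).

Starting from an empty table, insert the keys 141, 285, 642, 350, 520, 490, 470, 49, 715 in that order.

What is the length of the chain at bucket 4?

6

141 -> bucket 2
285 -> bucket 4
642 -> bucket 0
350 -> bucket 4 (collision)
520 -> bucket 4 (collision)
490 -> bucket 4 (collision)
470 -> bucket 4 (collision)
49 -> bucket 1
715 -> bucket 4 (collision)
Final buckets:
0: 642
1: 49
2: 141
3: .
4: 285 -> 350 -> 520 -> 490 -> 470 -> 715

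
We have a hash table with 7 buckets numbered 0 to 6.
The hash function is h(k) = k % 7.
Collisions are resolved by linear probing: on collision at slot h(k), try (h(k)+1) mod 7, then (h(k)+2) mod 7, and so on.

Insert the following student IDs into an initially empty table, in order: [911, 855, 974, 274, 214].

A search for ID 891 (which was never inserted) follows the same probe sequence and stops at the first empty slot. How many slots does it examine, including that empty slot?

911 hashes to 1; slot 1 is free => place at 1.
855 hashes to 1; 1 taken => place at 2.
974 hashes to 1; 1,2 taken => place at 3.
274 hashes to 1; 1,2,3 taken => place at 4.
214 hashes to 4; 4 taken => place at 5.
Table: [-, 911, 855, 974, 274, 214, -]
Lookup 891: h=2, probe 2,3,4,5,6 → slot 6 empty, not found.

5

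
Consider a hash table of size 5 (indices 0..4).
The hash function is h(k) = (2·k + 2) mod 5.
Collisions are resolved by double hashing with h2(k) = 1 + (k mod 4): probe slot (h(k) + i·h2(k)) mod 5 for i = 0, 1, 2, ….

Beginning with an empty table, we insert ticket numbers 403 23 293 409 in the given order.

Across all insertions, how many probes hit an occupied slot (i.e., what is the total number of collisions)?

4

403: h=3 => slot 3
23: h=3, h2=4, probe 3,2 => slot 2
293: h=3, h2=2, probe 3,0 => slot 0
409: h=0, h2=2, probe 0,2,4 => slot 4
Table: [293, _, 23, 403, 409]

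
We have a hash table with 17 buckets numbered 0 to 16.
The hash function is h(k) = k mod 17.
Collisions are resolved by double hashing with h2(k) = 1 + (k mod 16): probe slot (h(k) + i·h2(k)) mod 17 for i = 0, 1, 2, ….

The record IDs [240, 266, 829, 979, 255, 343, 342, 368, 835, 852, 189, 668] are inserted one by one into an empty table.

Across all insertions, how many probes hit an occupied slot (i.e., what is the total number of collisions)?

5

240: h=2 => slot 2
266: h=11 => slot 11
829: h=13 => slot 13
979: h=10 => slot 10
255: h=0 => slot 0
343: h=3 => slot 3
342: h=2, h2=7, probe 2,9 => slot 9
368: h=11, h2=1, probe 11,12 => slot 12
835: h=2, h2=4, probe 2,6 => slot 6
852: h=2, h2=5, probe 2,7 => slot 7
189: h=2, h2=14, probe 2,16 => slot 16
668: h=5 => slot 5
Table: [255, _, 240, 343, _, 668, 835, 852, _, 342, 979, 266, 368, 829, _, _, 189]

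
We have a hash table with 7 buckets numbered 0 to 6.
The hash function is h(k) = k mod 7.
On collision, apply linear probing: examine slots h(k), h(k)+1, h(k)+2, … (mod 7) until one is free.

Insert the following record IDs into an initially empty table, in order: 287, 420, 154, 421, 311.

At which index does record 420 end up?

287: h=0 → slot 0
420: h=0, probe 0,1 → slot 1
154: h=0, probe 0,1,2 → slot 2
421: h=1, probe 1,2,3 → slot 3
311: h=3, probe 3,4 → slot 4
Table: [287, 420, 154, 421, 311, ∅, ∅]

1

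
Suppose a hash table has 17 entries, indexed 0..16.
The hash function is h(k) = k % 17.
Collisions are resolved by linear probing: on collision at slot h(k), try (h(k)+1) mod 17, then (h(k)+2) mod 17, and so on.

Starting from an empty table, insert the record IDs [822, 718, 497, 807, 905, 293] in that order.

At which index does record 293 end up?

Insert 822: h=6, slot 6 empty => index 6.
Insert 718: h=4, slot 4 empty => index 4.
Insert 497: h=4, slot 4 occupied => index 5.
Insert 807: h=8, slot 8 empty => index 8.
Insert 905: h=4, slots 4,5,6 occupied => index 7.
Insert 293: h=4, slots 4,5,6,7,8 occupied => index 9.
Table: [-, -, -, -, 718, 497, 822, 905, 807, 293, -, -, -, -, -, -, -]

9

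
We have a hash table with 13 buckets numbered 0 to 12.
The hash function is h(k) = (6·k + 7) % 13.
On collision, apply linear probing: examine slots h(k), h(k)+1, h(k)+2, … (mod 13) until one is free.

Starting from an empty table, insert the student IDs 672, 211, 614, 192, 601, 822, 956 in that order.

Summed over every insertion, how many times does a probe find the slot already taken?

7

672 hashes to 9; slot 9 is free -> place at 9.
211 hashes to 12; slot 12 is free -> place at 12.
614 hashes to 12; 12 taken -> place at 0.
192 hashes to 2; slot 2 is free -> place at 2.
601 hashes to 12; 12,0 taken -> place at 1.
822 hashes to 12; 12,0,1,2 taken -> place at 3.
956 hashes to 10; slot 10 is free -> place at 10.
Table: [614, 601, 192, 822, _, _, _, _, _, 672, 956, _, 211]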